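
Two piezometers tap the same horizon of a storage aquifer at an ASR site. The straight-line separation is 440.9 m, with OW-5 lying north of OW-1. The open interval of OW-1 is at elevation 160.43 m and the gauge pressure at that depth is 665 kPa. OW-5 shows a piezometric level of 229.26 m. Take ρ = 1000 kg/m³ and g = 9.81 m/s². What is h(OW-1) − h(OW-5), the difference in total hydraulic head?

Pressure head at OW-1: ψ = P/(ρg) = 665×1000 / (1000 × 9.81) = 67.79 m.
Total head at OW-1: h = z + ψ = 160.43 + 67.79 = 228.22 m.
Total head at OW-5: h = 229.26 m (water level in the piezometer is the total head).
Head difference: h(OW-1) − h(OW-5) = 228.22 − 229.26 = -1.04 m.

Δh ≈ -1.04 m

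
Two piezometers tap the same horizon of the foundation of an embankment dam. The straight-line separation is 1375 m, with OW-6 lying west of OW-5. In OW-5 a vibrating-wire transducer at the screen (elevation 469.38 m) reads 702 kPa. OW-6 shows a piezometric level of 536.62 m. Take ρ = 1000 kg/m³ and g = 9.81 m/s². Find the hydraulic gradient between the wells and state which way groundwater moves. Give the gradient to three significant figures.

i ≈ 0.00314; groundwater flows toward the west

Pressure head at OW-5: ψ = P/(ρg) = 702×1000 / (1000 × 9.81) = 71.56 m.
Total head at OW-5: h = z + ψ = 469.38 + 71.56 = 540.94 m.
Total head at OW-6: h = 536.62 m (water level in the piezometer is the total head).
Head difference: h(OW-5) − h(OW-6) = 540.94 − 536.62 = 4.32 m.
Hydraulic gradient: i = |Δh| / L = 4.32 / 1375 = 0.00314.
Flow is from higher to lower head: from OW-5 toward OW-6, i.e. toward the west.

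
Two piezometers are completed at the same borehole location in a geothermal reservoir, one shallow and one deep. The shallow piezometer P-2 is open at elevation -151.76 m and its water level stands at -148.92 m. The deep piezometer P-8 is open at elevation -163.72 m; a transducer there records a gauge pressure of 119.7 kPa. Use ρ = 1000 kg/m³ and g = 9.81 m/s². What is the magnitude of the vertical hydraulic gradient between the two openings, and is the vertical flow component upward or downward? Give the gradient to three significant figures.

Total head at P-2: h = -148.92 m (water level in the standpipe).
Pressure head at P-8: ψ = P/(ρg) = 119.7×1000 / (1000 × 9.81) = 12.20 m.
Total head at P-8: h = z + ψ = -163.72 + 12.20 = -151.52 m.
Δh = h(P-2) − h(P-8) = -148.92 − (-151.52) = 2.60 m.
Vertical separation Δz = -151.76 − (-163.72) = 11.96 m.
|i_v| = |Δh| / Δz = 2.60 / 11.96 = 0.217.
Head is higher in the shallow piezometer, so vertical flow is downward (recharge condition).

|i_v| ≈ 0.217; vertical flow is downward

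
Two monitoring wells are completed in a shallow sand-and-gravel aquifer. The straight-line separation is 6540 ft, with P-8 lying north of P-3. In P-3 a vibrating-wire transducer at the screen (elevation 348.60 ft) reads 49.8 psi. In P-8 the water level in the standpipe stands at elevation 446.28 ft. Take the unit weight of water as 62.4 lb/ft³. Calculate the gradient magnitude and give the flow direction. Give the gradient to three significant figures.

Pressure head at P-3: ψ = 144·P/γ = 144 × 49.8 / 62.4 = 114.92 ft.
Total head at P-3: h = z + ψ = 348.60 + 114.92 = 463.52 ft.
Total head at P-8: h = 446.28 ft (water level in the piezometer is the total head).
Head difference: h(P-3) − h(P-8) = 463.52 − 446.28 = 17.24 ft.
Hydraulic gradient: i = |Δh| / L = 17.24 / 6540 = 0.00264.
Flow is from higher to lower head: from P-3 toward P-8, i.e. toward the north.

i ≈ 0.00264; groundwater flows toward the north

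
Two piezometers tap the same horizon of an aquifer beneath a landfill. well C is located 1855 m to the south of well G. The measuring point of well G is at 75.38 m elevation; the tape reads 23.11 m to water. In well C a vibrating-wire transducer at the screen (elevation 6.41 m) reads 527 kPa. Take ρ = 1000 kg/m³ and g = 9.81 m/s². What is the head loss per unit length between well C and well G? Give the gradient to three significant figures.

Total head at well G: h = 75.38 − 23.11 = 52.27 m.
Pressure head at well C: ψ = P/(ρg) = 527×1000 / (1000 × 9.81) = 53.72 m.
Total head at well C: h = z + ψ = 6.41 + 53.72 = 60.13 m.
Head difference: h(well G) − h(well C) = 52.27 − 60.13 = -7.86 m.
Hydraulic gradient: i = |Δh| / L = 7.86 / 1855 = 0.00424.

i ≈ 0.00424 m/m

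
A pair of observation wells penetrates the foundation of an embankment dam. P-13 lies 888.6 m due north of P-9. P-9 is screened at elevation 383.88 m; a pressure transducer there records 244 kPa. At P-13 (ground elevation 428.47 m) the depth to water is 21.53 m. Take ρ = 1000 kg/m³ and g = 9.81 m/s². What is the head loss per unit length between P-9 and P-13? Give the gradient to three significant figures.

Pressure head at P-9: ψ = P/(ρg) = 244×1000 / (1000 × 9.81) = 24.87 m.
Total head at P-9: h = z + ψ = 383.88 + 24.87 = 408.75 m.
Total head at P-13: h = 428.47 − 21.53 = 406.94 m.
Head difference: h(P-9) − h(P-13) = 408.75 − 406.94 = 1.81 m.
Hydraulic gradient: i = |Δh| / L = 1.81 / 888.6 = 0.00204.

i ≈ 0.00204 m/m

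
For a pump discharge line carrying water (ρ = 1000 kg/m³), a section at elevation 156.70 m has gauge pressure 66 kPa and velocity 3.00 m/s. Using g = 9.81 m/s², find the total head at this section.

h ≈ 163.89 m

Pressure head ψ = P/(ρg) = 66×1000 / (1000 × 9.81) = 6.73 m.
Velocity head = v²/(2g) = 3.00² / (2 × 9.81) = 0.459 m.
h = z + ψ + v²/(2g) = 156.70 + 6.73 + 0.459 = 163.89 m.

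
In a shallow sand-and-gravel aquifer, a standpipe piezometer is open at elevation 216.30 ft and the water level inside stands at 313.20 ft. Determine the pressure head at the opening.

ψ ≈ 96.90 ft

Total head h = 313.20 ft (the water-surface elevation in the piezometer).
Pressure head ψ = h − z = 313.20 − 216.30 = 96.90 ft.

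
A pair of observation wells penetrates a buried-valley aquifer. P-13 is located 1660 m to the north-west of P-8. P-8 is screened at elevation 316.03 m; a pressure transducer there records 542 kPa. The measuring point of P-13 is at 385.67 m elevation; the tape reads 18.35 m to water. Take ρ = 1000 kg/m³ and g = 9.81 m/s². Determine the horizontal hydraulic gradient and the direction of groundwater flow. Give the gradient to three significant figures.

i ≈ 0.00239; groundwater flows toward the north-west

Pressure head at P-8: ψ = P/(ρg) = 542×1000 / (1000 × 9.81) = 55.25 m.
Total head at P-8: h = z + ψ = 316.03 + 55.25 = 371.28 m.
Total head at P-13: h = 385.67 − 18.35 = 367.32 m.
Head difference: h(P-8) − h(P-13) = 371.28 − 367.32 = 3.96 m.
Hydraulic gradient: i = |Δh| / L = 3.96 / 1660 = 0.00239.
Flow is from higher to lower head: from P-8 toward P-13, i.e. toward the north-west.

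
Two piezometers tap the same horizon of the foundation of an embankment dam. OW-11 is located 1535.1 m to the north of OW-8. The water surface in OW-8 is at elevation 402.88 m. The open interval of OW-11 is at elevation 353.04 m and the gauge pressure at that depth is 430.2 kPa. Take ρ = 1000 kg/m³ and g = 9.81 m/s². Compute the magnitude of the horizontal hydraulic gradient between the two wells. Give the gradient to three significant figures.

i ≈ 0.00390

Total head at OW-8: h = 402.88 m (water level in the piezometer is the total head).
Pressure head at OW-11: ψ = P/(ρg) = 430.2×1000 / (1000 × 9.81) = 43.85 m.
Total head at OW-11: h = z + ψ = 353.04 + 43.85 = 396.89 m.
Head difference: h(OW-8) − h(OW-11) = 402.88 − 396.89 = 5.99 m.
Hydraulic gradient: i = |Δh| / L = 5.99 / 1535.1 = 0.00390.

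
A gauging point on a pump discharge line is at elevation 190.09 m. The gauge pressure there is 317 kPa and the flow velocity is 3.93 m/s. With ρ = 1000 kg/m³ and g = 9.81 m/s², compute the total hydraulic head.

h ≈ 223.19 m

Pressure head ψ = P/(ρg) = 317×1000 / (1000 × 9.81) = 32.31 m.
Velocity head = v²/(2g) = 3.93² / (2 × 9.81) = 0.787 m.
h = z + ψ + v²/(2g) = 190.09 + 32.31 + 0.787 = 223.19 m.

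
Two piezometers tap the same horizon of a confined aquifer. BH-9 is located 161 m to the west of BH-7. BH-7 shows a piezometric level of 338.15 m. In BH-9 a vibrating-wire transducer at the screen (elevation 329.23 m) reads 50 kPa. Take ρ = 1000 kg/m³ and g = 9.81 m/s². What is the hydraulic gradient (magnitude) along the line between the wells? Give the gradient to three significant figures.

i ≈ 0.0237

Total head at BH-7: h = 338.15 m (water level in the piezometer is the total head).
Pressure head at BH-9: ψ = P/(ρg) = 50×1000 / (1000 × 9.81) = 5.10 m.
Total head at BH-9: h = z + ψ = 329.23 + 5.10 = 334.33 m.
Head difference: h(BH-7) − h(BH-9) = 338.15 − 334.33 = 3.82 m.
Hydraulic gradient: i = |Δh| / L = 3.82 / 161 = 0.0237.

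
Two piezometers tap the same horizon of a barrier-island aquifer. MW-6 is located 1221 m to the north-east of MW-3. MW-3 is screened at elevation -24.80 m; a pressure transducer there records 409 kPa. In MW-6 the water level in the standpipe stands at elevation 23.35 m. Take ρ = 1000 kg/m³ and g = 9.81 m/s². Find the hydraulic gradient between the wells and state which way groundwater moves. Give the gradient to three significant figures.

i ≈ 0.00529; groundwater flows toward the south-west

Pressure head at MW-3: ψ = P/(ρg) = 409×1000 / (1000 × 9.81) = 41.69 m.
Total head at MW-3: h = z + ψ = -24.80 + 41.69 = 16.89 m.
Total head at MW-6: h = 23.35 m (water level in the piezometer is the total head).
Head difference: h(MW-3) − h(MW-6) = 16.89 − 23.35 = -6.46 m.
Hydraulic gradient: i = |Δh| / L = 6.46 / 1221 = 0.00529.
Flow is from higher to lower head: from MW-6 toward MW-3, i.e. toward the south-west.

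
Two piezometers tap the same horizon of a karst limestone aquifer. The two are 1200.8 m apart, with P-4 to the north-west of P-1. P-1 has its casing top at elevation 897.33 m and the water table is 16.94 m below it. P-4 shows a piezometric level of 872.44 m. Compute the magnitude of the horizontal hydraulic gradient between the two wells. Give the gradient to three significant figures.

Total head at P-1: h = 897.33 − 16.94 = 880.39 m.
Total head at P-4: h = 872.44 m (water level in the piezometer is the total head).
Head difference: h(P-1) − h(P-4) = 880.39 − 872.44 = 7.95 m.
Hydraulic gradient: i = |Δh| / L = 7.95 / 1200.8 = 0.00662.

i ≈ 0.00662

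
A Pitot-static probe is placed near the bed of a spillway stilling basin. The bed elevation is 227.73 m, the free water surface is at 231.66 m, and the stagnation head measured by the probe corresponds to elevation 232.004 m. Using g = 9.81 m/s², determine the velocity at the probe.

Near the bed, under hydrostatic conditions, the piezometric head (z + ψ) equals the free-surface elevation, 231.66 m.
Velocity head = total − piezometric = 232.004 − 231.66 = 0.344 m.
v = √(2g·h_v) = √(2 × 9.81 × 0.344) = 2.60 m/s.

v ≈ 2.60 m/s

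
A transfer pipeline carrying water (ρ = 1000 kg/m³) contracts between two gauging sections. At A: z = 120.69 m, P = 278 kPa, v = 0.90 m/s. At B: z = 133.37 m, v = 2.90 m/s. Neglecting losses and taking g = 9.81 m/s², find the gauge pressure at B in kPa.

Pressure head at A: ψ₁ = P₁/(ρg) = 278×1000 / (1000 × 9.81) = 28.34 m.
Velocity heads: v₁²/2g = 0.90²/19.62 = 0.041 m; v₂²/2g = 2.90²/19.62 = 0.429 m.
Total head H = z₁ + ψ₁ + v₁²/2g = 120.69 + 28.34 + 0.041 = 149.07 m.
ψ₂ = H − z₂ − v₂²/2g = 149.07 − 133.37 − 0.429 = 15.27 m.
P₂ = ρgψ₂ = 1000 × 9.81 × 15.27 ≈ 150 kPa.

P₂ ≈ 150 kPa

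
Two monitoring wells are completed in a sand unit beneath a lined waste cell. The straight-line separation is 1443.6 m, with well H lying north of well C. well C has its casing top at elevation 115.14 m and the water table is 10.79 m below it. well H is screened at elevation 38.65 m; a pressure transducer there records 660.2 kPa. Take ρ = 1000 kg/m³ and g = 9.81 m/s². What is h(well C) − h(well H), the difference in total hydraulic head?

Δh ≈ -1.60 m

Total head at well C: h = 115.14 − 10.79 = 104.35 m.
Pressure head at well H: ψ = P/(ρg) = 660.2×1000 / (1000 × 9.81) = 67.30 m.
Total head at well H: h = z + ψ = 38.65 + 67.30 = 105.95 m.
Head difference: h(well C) − h(well H) = 104.35 − 105.95 = -1.60 m.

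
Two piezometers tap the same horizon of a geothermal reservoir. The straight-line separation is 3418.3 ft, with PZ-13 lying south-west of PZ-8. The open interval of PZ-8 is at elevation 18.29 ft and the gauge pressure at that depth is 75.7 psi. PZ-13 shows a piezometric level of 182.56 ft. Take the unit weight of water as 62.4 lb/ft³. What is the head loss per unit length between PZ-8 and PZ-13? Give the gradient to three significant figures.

i ≈ 0.00305 ft/ft

Pressure head at PZ-8: ψ = 144·P/γ = 144 × 75.7 / 62.4 = 174.69 ft.
Total head at PZ-8: h = z + ψ = 18.29 + 174.69 = 192.98 ft.
Total head at PZ-13: h = 182.56 ft (water level in the piezometer is the total head).
Head difference: h(PZ-8) − h(PZ-13) = 192.98 − 182.56 = 10.42 ft.
Hydraulic gradient: i = |Δh| / L = 10.42 / 3418.3 = 0.00305.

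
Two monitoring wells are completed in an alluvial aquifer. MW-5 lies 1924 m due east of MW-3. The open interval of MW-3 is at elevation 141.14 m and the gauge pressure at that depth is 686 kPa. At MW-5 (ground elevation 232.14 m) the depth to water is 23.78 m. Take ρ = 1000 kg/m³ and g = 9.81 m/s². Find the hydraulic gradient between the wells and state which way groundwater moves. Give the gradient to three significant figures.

Pressure head at MW-3: ψ = P/(ρg) = 686×1000 / (1000 × 9.81) = 69.93 m.
Total head at MW-3: h = z + ψ = 141.14 + 69.93 = 211.07 m.
Total head at MW-5: h = 232.14 − 23.78 = 208.36 m.
Head difference: h(MW-3) − h(MW-5) = 211.07 − 208.36 = 2.71 m.
Hydraulic gradient: i = |Δh| / L = 2.71 / 1924 = 0.00141.
Flow is from higher to lower head: from MW-3 toward MW-5, i.e. toward the east.

i ≈ 0.00141; groundwater flows toward the east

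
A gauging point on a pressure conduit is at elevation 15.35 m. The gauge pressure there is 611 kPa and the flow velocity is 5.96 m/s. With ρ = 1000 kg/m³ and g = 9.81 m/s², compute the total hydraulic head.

Pressure head ψ = P/(ρg) = 611×1000 / (1000 × 9.81) = 62.28 m.
Velocity head = v²/(2g) = 5.96² / (2 × 9.81) = 1.810 m.
h = z + ψ + v²/(2g) = 15.35 + 62.28 + 1.810 = 79.44 m.

h ≈ 79.44 m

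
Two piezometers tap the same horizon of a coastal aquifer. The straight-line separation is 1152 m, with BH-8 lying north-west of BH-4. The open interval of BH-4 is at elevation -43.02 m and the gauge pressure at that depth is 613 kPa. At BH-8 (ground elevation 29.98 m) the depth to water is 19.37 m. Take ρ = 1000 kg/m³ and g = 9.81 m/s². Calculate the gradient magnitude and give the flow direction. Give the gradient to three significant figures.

Pressure head at BH-4: ψ = P/(ρg) = 613×1000 / (1000 × 9.81) = 62.49 m.
Total head at BH-4: h = z + ψ = -43.02 + 62.49 = 19.47 m.
Total head at BH-8: h = 29.98 − 19.37 = 10.61 m.
Head difference: h(BH-4) − h(BH-8) = 19.47 − 10.61 = 8.86 m.
Hydraulic gradient: i = |Δh| / L = 8.86 / 1152 = 0.00769.
Flow is from higher to lower head: from BH-4 toward BH-8, i.e. toward the north-west.

i ≈ 0.00769; groundwater flows toward the north-west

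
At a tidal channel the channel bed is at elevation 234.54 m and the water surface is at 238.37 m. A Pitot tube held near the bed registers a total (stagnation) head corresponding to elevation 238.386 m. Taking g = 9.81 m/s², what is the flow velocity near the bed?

v ≈ 0.560 m/s

Near the bed, under hydrostatic conditions, the piezometric head (z + ψ) equals the free-surface elevation, 238.37 m.
Velocity head = total − piezometric = 238.386 − 238.37 = 0.016 m.
v = √(2g·h_v) = √(2 × 9.81 × 0.016) = 0.560 m/s.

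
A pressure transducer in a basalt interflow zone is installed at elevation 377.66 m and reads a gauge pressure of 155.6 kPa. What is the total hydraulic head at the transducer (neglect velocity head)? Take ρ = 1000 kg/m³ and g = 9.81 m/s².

ψ = P/(ρg) = 155.6×1000 / (1000 × 9.81) = 15.86 m.
h = z + ψ = 377.66 + 15.86 = 393.52 m.

h ≈ 393.52 m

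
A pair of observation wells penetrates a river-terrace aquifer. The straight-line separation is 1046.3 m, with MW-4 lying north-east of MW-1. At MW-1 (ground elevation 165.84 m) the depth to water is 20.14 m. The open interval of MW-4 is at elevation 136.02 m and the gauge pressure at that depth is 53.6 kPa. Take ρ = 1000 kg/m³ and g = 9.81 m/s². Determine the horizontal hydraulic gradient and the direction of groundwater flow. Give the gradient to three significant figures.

i ≈ 0.00403; groundwater flows toward the north-east

Total head at MW-1: h = 165.84 − 20.14 = 145.70 m.
Pressure head at MW-4: ψ = P/(ρg) = 53.6×1000 / (1000 × 9.81) = 5.46 m.
Total head at MW-4: h = z + ψ = 136.02 + 5.46 = 141.48 m.
Head difference: h(MW-1) − h(MW-4) = 145.70 − 141.48 = 4.22 m.
Hydraulic gradient: i = |Δh| / L = 4.22 / 1046.3 = 0.00403.
Flow is from higher to lower head: from MW-1 toward MW-4, i.e. toward the north-east.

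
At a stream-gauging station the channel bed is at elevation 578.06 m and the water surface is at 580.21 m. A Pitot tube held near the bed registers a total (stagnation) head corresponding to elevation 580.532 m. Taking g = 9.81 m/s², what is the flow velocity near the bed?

v ≈ 2.51 m/s

Near the bed, under hydrostatic conditions, the piezometric head (z + ψ) equals the free-surface elevation, 580.21 m.
Velocity head = total − piezometric = 580.532 − 580.21 = 0.322 m.
v = √(2g·h_v) = √(2 × 9.81 × 0.322) = 2.51 m/s.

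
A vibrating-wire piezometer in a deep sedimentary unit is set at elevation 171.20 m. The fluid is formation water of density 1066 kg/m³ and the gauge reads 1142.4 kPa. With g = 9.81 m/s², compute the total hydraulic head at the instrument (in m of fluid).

ψ = P/(ρg) = 1142.4×1000 / (1066 × 9.81) = 109.24 m.
h = z + ψ = 171.20 + 109.24 = 280.44 m.

h ≈ 280.44 m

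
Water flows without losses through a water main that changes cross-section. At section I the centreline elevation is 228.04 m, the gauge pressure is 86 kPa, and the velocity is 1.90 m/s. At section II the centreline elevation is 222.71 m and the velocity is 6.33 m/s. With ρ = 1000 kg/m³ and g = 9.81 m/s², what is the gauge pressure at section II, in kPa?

Pressure head at I: ψ₁ = P₁/(ρg) = 86×1000 / (1000 × 9.81) = 8.77 m.
Velocity heads: v₁²/2g = 1.90²/19.62 = 0.184 m; v₂²/2g = 6.33²/19.62 = 2.042 m.
Total head H = z₁ + ψ₁ + v₁²/2g = 228.04 + 8.77 + 0.184 = 236.99 m.
ψ₂ = H − z₂ − v₂²/2g = 236.99 − 222.71 − 2.042 = 12.24 m.
P₂ = ρgψ₂ = 1000 × 9.81 × 12.24 ≈ 120 kPa.

P₂ ≈ 120 kPa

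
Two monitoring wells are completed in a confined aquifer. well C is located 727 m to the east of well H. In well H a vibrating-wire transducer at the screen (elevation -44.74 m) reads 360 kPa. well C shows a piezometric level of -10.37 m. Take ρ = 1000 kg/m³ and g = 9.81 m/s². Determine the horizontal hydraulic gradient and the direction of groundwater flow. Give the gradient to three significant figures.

Pressure head at well H: ψ = P/(ρg) = 360×1000 / (1000 × 9.81) = 36.70 m.
Total head at well H: h = z + ψ = -44.74 + 36.70 = -8.04 m.
Total head at well C: h = -10.37 m (water level in the piezometer is the total head).
Head difference: h(well H) − h(well C) = -8.04 − (-10.37) = 2.33 m.
Hydraulic gradient: i = |Δh| / L = 2.33 / 727 = 0.00320.
Flow is from higher to lower head: from well H toward well C, i.e. toward the east.

i ≈ 0.00320; groundwater flows toward the east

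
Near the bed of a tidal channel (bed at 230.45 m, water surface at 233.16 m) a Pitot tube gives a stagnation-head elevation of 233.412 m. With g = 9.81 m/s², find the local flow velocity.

v ≈ 2.22 m/s

Near the bed, under hydrostatic conditions, the piezometric head (z + ψ) equals the free-surface elevation, 233.16 m.
Velocity head = total − piezometric = 233.412 − 233.16 = 0.252 m.
v = √(2g·h_v) = √(2 × 9.81 × 0.252) = 2.22 m/s.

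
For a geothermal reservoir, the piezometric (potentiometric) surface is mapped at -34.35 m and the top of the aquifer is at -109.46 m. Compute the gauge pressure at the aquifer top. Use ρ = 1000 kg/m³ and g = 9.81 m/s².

Pressure head at the aquifer top: ψ = h − z = -34.35 − (-109.46) = 75.11 m.
P = ρgψ = 1000 × 9.81 × 75.11 = 736829 Pa ≈ 737 kPa.

P ≈ 737 kPa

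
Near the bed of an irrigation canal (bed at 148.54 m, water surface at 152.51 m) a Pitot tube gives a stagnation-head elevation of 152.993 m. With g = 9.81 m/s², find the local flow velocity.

Near the bed, under hydrostatic conditions, the piezometric head (z + ψ) equals the free-surface elevation, 152.51 m.
Velocity head = total − piezometric = 152.993 − 152.51 = 0.483 m.
v = √(2g·h_v) = √(2 × 9.81 × 0.483) = 3.08 m/s.

v ≈ 3.08 m/s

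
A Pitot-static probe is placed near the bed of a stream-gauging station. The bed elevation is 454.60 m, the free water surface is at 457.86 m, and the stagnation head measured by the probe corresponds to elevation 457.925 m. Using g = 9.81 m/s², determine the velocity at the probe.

Near the bed, under hydrostatic conditions, the piezometric head (z + ψ) equals the free-surface elevation, 457.86 m.
Velocity head = total − piezometric = 457.925 − 457.86 = 0.065 m.
v = √(2g·h_v) = √(2 × 9.81 × 0.065) = 1.13 m/s.

v ≈ 1.13 m/s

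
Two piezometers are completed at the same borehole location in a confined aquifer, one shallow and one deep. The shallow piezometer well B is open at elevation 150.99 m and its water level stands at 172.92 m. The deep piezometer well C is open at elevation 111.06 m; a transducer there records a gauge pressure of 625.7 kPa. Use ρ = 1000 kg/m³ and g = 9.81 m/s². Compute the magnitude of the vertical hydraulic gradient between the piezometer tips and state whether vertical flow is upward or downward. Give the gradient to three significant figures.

|i_v| ≈ 0.0481; vertical flow is upward

Total head at well B: h = 172.92 m (water level in the standpipe).
Pressure head at well C: ψ = P/(ρg) = 625.7×1000 / (1000 × 9.81) = 63.78 m.
Total head at well C: h = z + ψ = 111.06 + 63.78 = 174.84 m.
Δh = h(well B) − h(well C) = 172.92 − 174.84 = -1.92 m.
Vertical separation Δz = 150.99 − 111.06 = 39.93 m.
|i_v| = |Δh| / Δz = 1.92 / 39.93 = 0.0481.
Head is higher in the deep piezometer, so vertical flow is upward (discharge condition).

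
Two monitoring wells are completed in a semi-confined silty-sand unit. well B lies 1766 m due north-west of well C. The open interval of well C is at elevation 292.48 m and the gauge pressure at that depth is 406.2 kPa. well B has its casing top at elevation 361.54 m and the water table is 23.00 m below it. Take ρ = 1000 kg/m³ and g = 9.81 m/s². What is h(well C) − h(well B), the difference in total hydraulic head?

Δh ≈ -4.65 m

Pressure head at well C: ψ = P/(ρg) = 406.2×1000 / (1000 × 9.81) = 41.41 m.
Total head at well C: h = z + ψ = 292.48 + 41.41 = 333.89 m.
Total head at well B: h = 361.54 − 23.00 = 338.54 m.
Head difference: h(well C) − h(well B) = 333.89 − 338.54 = -4.65 m.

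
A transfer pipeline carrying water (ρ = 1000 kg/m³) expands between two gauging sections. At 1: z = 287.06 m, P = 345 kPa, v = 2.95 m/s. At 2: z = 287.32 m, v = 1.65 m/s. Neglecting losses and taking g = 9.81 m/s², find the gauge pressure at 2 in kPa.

Pressure head at 1: ψ₁ = P₁/(ρg) = 345×1000 / (1000 × 9.81) = 35.17 m.
Velocity heads: v₁²/2g = 2.95²/19.62 = 0.444 m; v₂²/2g = 1.65²/19.62 = 0.139 m.
Total head H = z₁ + ψ₁ + v₁²/2g = 287.06 + 35.17 + 0.444 = 322.67 m.
ψ₂ = H − z₂ − v₂²/2g = 322.67 − 287.32 − 0.139 = 35.21 m.
P₂ = ρgψ₂ = 1000 × 9.81 × 35.21 ≈ 345 kPa.

P₂ ≈ 345 kPa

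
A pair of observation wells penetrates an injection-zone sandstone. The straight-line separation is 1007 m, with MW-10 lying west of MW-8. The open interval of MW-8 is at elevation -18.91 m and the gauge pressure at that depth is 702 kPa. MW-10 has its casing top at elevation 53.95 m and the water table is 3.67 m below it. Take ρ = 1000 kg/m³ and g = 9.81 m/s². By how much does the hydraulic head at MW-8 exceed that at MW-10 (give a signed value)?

Δh ≈ 2.37 m

Pressure head at MW-8: ψ = P/(ρg) = 702×1000 / (1000 × 9.81) = 71.56 m.
Total head at MW-8: h = z + ψ = -18.91 + 71.56 = 52.65 m.
Total head at MW-10: h = 53.95 − 3.67 = 50.28 m.
Head difference: h(MW-8) − h(MW-10) = 52.65 − 50.28 = 2.37 m.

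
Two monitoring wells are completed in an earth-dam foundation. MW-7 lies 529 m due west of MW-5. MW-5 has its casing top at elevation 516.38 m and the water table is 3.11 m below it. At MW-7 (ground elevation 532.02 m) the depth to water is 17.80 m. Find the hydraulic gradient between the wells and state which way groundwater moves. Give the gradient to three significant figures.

Total head at MW-5: h = 516.38 − 3.11 = 513.27 m.
Total head at MW-7: h = 532.02 − 17.80 = 514.22 m.
Head difference: h(MW-5) − h(MW-7) = 513.27 − 514.22 = -0.95 m.
Hydraulic gradient: i = |Δh| / L = 0.95 / 529 = 0.00180.
Flow is from higher to lower head: from MW-7 toward MW-5, i.e. toward the east.

i ≈ 0.00180; groundwater flows toward the east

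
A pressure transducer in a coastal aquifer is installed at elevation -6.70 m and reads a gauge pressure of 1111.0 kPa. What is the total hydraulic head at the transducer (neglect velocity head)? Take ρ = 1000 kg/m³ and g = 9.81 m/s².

h ≈ 106.55 m

ψ = P/(ρg) = 1111.0×1000 / (1000 × 9.81) = 113.25 m.
h = z + ψ = -6.70 + 113.25 = 106.55 m.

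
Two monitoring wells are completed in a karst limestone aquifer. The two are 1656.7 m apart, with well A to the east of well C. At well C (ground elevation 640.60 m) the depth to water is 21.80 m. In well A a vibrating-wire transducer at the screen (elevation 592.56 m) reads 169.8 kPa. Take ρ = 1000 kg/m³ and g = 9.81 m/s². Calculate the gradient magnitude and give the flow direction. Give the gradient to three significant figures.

Total head at well C: h = 640.60 − 21.80 = 618.80 m.
Pressure head at well A: ψ = P/(ρg) = 169.8×1000 / (1000 × 9.81) = 17.31 m.
Total head at well A: h = z + ψ = 592.56 + 17.31 = 609.87 m.
Head difference: h(well C) − h(well A) = 618.80 − 609.87 = 8.93 m.
Hydraulic gradient: i = |Δh| / L = 8.93 / 1656.7 = 0.00539.
Flow is from higher to lower head: from well C toward well A, i.e. toward the east.

i ≈ 0.00539; groundwater flows toward the east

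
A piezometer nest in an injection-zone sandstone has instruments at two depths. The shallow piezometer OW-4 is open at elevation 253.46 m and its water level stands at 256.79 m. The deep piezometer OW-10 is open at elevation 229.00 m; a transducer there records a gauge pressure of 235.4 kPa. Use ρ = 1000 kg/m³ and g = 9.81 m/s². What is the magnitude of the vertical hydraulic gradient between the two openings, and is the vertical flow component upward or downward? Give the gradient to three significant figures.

Total head at OW-4: h = 256.79 m (water level in the standpipe).
Pressure head at OW-10: ψ = P/(ρg) = 235.4×1000 / (1000 × 9.81) = 24.00 m.
Total head at OW-10: h = z + ψ = 229.00 + 24.00 = 253.00 m.
Δh = h(OW-4) − h(OW-10) = 256.79 − 253.00 = 3.79 m.
Vertical separation Δz = 253.46 − 229.00 = 24.46 m.
|i_v| = |Δh| / Δz = 3.79 / 24.46 = 0.155.
Head is higher in the shallow piezometer, so vertical flow is downward (recharge condition).

|i_v| ≈ 0.155; vertical flow is downward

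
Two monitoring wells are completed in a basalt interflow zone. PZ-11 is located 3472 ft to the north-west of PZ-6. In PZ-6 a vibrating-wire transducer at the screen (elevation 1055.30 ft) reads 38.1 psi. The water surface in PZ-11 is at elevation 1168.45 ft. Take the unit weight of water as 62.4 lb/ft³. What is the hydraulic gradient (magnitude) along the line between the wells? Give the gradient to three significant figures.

i ≈ 0.00727

Pressure head at PZ-6: ψ = 144·P/γ = 144 × 38.1 / 62.4 = 87.92 ft.
Total head at PZ-6: h = z + ψ = 1055.30 + 87.92 = 1143.22 ft.
Total head at PZ-11: h = 1168.45 ft (water level in the piezometer is the total head).
Head difference: h(PZ-6) − h(PZ-11) = 1143.22 − 1168.45 = -25.23 ft.
Hydraulic gradient: i = |Δh| / L = 25.23 / 3472 = 0.00727.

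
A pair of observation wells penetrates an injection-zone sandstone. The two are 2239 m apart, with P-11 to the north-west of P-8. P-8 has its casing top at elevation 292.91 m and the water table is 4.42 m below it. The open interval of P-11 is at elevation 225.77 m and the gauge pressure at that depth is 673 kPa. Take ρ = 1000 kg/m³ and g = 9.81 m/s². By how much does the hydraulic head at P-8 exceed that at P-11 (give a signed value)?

Total head at P-8: h = 292.91 − 4.42 = 288.49 m.
Pressure head at P-11: ψ = P/(ρg) = 673×1000 / (1000 × 9.81) = 68.60 m.
Total head at P-11: h = z + ψ = 225.77 + 68.60 = 294.37 m.
Head difference: h(P-8) − h(P-11) = 288.49 − 294.37 = -5.88 m.

Δh ≈ -5.88 m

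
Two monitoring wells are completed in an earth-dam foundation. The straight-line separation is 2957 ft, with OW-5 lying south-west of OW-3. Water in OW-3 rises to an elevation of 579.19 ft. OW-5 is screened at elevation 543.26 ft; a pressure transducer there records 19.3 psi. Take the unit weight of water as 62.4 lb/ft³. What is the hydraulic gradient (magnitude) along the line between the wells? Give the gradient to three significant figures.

Total head at OW-3: h = 579.19 ft (water level in the piezometer is the total head).
Pressure head at OW-5: ψ = 144·P/γ = 144 × 19.3 / 62.4 = 44.54 ft.
Total head at OW-5: h = z + ψ = 543.26 + 44.54 = 587.80 ft.
Head difference: h(OW-3) − h(OW-5) = 579.19 − 587.80 = -8.61 ft.
Hydraulic gradient: i = |Δh| / L = 8.61 / 2957 = 0.00291.

i ≈ 0.00291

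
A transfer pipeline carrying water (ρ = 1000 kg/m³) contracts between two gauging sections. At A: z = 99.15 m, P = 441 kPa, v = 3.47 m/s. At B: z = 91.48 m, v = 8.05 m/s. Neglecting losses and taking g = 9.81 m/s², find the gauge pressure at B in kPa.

P₂ ≈ 490 kPa

Pressure head at A: ψ₁ = P₁/(ρg) = 441×1000 / (1000 × 9.81) = 44.95 m.
Velocity heads: v₁²/2g = 3.47²/19.62 = 0.614 m; v₂²/2g = 8.05²/19.62 = 3.303 m.
Total head H = z₁ + ψ₁ + v₁²/2g = 99.15 + 44.95 + 0.614 = 144.71 m.
ψ₂ = H − z₂ − v₂²/2g = 144.71 − 91.48 − 3.303 = 49.93 m.
P₂ = ρgψ₂ = 1000 × 9.81 × 49.93 ≈ 490 kPa.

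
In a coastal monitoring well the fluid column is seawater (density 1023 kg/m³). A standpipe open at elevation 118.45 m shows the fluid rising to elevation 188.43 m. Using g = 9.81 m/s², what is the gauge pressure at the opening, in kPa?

Pressure head ψ = h − z = 188.43 − 118.45 = 69.98 m.
P = ρgψ = 1023 × 9.81 × 69.98 = 702293 Pa ≈ 702 kPa.

P ≈ 702 kPa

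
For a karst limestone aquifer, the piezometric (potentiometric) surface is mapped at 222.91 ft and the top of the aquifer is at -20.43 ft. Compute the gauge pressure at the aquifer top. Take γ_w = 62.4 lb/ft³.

P ≈ 105 psi

Pressure head at the aquifer top: ψ = h − z = 222.91 − (-20.43) = 243.34 ft.
P = γψ/144 = 62.4 × 243.34 / 144 = 105 psi.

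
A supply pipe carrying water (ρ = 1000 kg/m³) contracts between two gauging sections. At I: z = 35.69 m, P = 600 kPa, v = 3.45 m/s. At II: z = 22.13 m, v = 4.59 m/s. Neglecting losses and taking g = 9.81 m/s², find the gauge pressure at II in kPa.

Pressure head at I: ψ₁ = P₁/(ρg) = 600×1000 / (1000 × 9.81) = 61.16 m.
Velocity heads: v₁²/2g = 3.45²/19.62 = 0.607 m; v₂²/2g = 4.59²/19.62 = 1.074 m.
Total head H = z₁ + ψ₁ + v₁²/2g = 35.69 + 61.16 + 0.607 = 97.46 m.
ψ₂ = H − z₂ − v₂²/2g = 97.46 − 22.13 − 1.074 = 74.26 m.
P₂ = ρgψ₂ = 1000 × 9.81 × 74.26 ≈ 728 kPa.

P₂ ≈ 728 kPa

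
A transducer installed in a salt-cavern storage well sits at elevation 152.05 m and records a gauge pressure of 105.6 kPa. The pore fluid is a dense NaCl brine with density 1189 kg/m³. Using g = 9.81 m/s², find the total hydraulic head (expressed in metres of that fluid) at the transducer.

ψ = P/(ρg) = 105.6×1000 / (1189 × 9.81) = 9.05 m.
h = z + ψ = 152.05 + 9.05 = 161.10 m.

h ≈ 161.10 m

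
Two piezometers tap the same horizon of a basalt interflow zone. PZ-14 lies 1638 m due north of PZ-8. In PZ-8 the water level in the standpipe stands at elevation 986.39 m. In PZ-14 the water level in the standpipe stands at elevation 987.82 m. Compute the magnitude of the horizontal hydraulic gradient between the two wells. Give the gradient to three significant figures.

i ≈ 0.000873

Total head at PZ-8: h = 986.39 m (water level in the piezometer is the total head).
Total head at PZ-14: h = 987.82 m (water level in the piezometer is the total head).
Head difference: h(PZ-8) − h(PZ-14) = 986.39 − 987.82 = -1.43 m.
Hydraulic gradient: i = |Δh| / L = 1.43 / 1638 = 0.000873.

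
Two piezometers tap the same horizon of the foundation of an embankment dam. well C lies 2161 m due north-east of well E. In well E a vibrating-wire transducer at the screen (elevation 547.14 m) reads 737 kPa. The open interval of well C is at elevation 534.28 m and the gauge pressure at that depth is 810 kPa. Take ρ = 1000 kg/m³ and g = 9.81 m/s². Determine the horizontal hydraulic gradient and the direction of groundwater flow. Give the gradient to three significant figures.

i ≈ 0.00251; groundwater flows toward the north-east

Pressure head at well E: ψ = P/(ρg) = 737×1000 / (1000 × 9.81) = 75.13 m.
Total head at well E: h = z + ψ = 547.14 + 75.13 = 622.27 m.
Pressure head at well C: ψ = P/(ρg) = 810×1000 / (1000 × 9.81) = 82.57 m.
Total head at well C: h = z + ψ = 534.28 + 82.57 = 616.85 m.
Head difference: h(well E) − h(well C) = 622.27 − 616.85 = 5.42 m.
Hydraulic gradient: i = |Δh| / L = 5.42 / 2161 = 0.00251.
Flow is from higher to lower head: from well E toward well C, i.e. toward the north-east.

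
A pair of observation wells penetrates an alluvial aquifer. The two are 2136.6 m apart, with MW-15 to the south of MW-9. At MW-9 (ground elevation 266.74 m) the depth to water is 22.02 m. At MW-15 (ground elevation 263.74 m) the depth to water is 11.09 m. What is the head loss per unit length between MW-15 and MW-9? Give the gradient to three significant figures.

i ≈ 0.00371 m/m

Total head at MW-9: h = 266.74 − 22.02 = 244.72 m.
Total head at MW-15: h = 263.74 − 11.09 = 252.65 m.
Head difference: h(MW-9) − h(MW-15) = 244.72 − 252.65 = -7.93 m.
Hydraulic gradient: i = |Δh| / L = 7.93 / 2136.6 = 0.00371.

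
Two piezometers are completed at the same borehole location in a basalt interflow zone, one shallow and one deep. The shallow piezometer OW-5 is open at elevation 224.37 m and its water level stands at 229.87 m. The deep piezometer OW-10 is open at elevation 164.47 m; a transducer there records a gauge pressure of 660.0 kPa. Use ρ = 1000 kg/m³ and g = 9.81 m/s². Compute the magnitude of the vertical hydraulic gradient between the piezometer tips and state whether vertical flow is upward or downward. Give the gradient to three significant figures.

|i_v| ≈ 0.0314; vertical flow is upward

Total head at OW-5: h = 229.87 m (water level in the standpipe).
Pressure head at OW-10: ψ = P/(ρg) = 660.0×1000 / (1000 × 9.81) = 67.28 m.
Total head at OW-10: h = z + ψ = 164.47 + 67.28 = 231.75 m.
Δh = h(OW-5) − h(OW-10) = 229.87 − 231.75 = -1.88 m.
Vertical separation Δz = 224.37 − 164.47 = 59.90 m.
|i_v| = |Δh| / Δz = 1.88 / 59.90 = 0.0314.
Head is higher in the deep piezometer, so vertical flow is upward (discharge condition).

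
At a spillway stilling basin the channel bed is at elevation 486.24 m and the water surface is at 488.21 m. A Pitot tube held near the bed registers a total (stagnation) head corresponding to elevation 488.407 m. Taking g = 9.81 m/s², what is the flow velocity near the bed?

Near the bed, under hydrostatic conditions, the piezometric head (z + ψ) equals the free-surface elevation, 488.21 m.
Velocity head = total − piezometric = 488.407 − 488.21 = 0.197 m.
v = √(2g·h_v) = √(2 × 9.81 × 0.197) = 1.97 m/s.

v ≈ 1.97 m/s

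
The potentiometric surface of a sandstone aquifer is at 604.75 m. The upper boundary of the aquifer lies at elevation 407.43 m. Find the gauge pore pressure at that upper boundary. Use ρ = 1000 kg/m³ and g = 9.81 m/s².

Pressure head at the aquifer top: ψ = h − z = 604.75 − 407.43 = 197.32 m.
P = ρgψ = 1000 × 9.81 × 197.32 = 1935709 Pa ≈ 1940 kPa.

P ≈ 1940 kPa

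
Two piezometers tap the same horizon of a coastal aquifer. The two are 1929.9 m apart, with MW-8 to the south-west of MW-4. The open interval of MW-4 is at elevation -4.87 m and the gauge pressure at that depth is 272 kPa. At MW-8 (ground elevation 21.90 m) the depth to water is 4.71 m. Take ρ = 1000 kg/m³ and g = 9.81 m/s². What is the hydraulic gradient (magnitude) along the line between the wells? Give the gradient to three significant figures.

Pressure head at MW-4: ψ = P/(ρg) = 272×1000 / (1000 × 9.81) = 27.73 m.
Total head at MW-4: h = z + ψ = -4.87 + 27.73 = 22.86 m.
Total head at MW-8: h = 21.90 − 4.71 = 17.19 m.
Head difference: h(MW-4) − h(MW-8) = 22.86 − 17.19 = 5.67 m.
Hydraulic gradient: i = |Δh| / L = 5.67 / 1929.9 = 0.00294.

i ≈ 0.00294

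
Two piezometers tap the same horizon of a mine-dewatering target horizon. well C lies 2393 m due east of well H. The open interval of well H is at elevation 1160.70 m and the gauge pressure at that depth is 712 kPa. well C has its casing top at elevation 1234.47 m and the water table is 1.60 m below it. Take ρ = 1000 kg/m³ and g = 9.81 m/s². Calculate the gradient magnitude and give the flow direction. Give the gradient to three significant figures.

i ≈ 0.000171; groundwater flows toward the east

Pressure head at well H: ψ = P/(ρg) = 712×1000 / (1000 × 9.81) = 72.58 m.
Total head at well H: h = z + ψ = 1160.70 + 72.58 = 1233.28 m.
Total head at well C: h = 1234.47 − 1.60 = 1232.87 m.
Head difference: h(well H) − h(well C) = 1233.28 − 1232.87 = 0.41 m.
Hydraulic gradient: i = |Δh| / L = 0.41 / 2393 = 0.000171.
Flow is from higher to lower head: from well H toward well C, i.e. toward the east.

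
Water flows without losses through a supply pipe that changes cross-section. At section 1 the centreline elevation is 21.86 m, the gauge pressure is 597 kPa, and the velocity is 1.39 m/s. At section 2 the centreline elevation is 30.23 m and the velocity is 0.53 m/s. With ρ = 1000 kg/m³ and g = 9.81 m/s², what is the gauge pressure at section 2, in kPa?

Pressure head at 1: ψ₁ = P₁/(ρg) = 597×1000 / (1000 × 9.81) = 60.86 m.
Velocity heads: v₁²/2g = 1.39²/19.62 = 0.098 m; v₂²/2g = 0.53²/19.62 = 0.014 m.
Total head H = z₁ + ψ₁ + v₁²/2g = 21.86 + 60.86 + 0.098 = 82.82 m.
ψ₂ = H − z₂ − v₂²/2g = 82.82 − 30.23 − 0.014 = 52.58 m.
P₂ = ρgψ₂ = 1000 × 9.81 × 52.58 ≈ 516 kPa.

P₂ ≈ 516 kPa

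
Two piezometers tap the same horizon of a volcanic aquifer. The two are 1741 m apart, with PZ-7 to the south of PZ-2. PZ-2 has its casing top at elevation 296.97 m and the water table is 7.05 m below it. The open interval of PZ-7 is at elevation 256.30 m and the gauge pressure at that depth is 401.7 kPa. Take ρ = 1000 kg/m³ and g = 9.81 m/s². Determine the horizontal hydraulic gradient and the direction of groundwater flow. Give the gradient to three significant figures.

i ≈ 0.00421; groundwater flows toward the north

Total head at PZ-2: h = 296.97 − 7.05 = 289.92 m.
Pressure head at PZ-7: ψ = P/(ρg) = 401.7×1000 / (1000 × 9.81) = 40.95 m.
Total head at PZ-7: h = z + ψ = 256.30 + 40.95 = 297.25 m.
Head difference: h(PZ-2) − h(PZ-7) = 289.92 − 297.25 = -7.33 m.
Hydraulic gradient: i = |Δh| / L = 7.33 / 1741 = 0.00421.
Flow is from higher to lower head: from PZ-7 toward PZ-2, i.e. toward the north.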